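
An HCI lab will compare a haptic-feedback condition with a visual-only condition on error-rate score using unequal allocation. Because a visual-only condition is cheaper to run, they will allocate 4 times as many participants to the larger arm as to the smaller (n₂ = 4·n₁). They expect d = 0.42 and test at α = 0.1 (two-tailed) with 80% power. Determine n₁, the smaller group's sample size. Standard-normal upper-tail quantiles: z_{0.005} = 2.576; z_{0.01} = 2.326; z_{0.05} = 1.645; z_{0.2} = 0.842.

With allocation ratio k = n₂/n₁ = 4, Var(x̄₁−x̄₂) = σ²(1/n₁ + 1/(k·n₁)) = σ²·(k+1)/(k·n₁).
So n₁ = (1 + 1/k)·((z_{α/2} + z_β)/d)² = 1.250 × (2.487/0.42)².
n₁ = 1.250 × 35.06 = 43.8.
Round up: n₁ = 44, giving n₂ = 4 × 44 = 176.

n₁ = 44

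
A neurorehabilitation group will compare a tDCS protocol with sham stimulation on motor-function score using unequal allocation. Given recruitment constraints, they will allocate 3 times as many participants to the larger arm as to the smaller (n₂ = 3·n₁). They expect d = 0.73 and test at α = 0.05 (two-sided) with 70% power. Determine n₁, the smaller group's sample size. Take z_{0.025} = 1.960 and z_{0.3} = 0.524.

n₁ = 16

With allocation ratio k = n₂/n₁ = 3, Var(x̄₁−x̄₂) = σ²(1/n₁ + 1/(k·n₁)) = σ²·(k+1)/(k·n₁).
So n₁ = (1 + 1/k)·((z_{α/2} + z_β)/d)² = 1.333 × (2.484/0.73)².
n₁ = 1.333 × 11.58 = 15.4.
Round up: n₁ = 16, giving n₂ = 3 × 16 = 48.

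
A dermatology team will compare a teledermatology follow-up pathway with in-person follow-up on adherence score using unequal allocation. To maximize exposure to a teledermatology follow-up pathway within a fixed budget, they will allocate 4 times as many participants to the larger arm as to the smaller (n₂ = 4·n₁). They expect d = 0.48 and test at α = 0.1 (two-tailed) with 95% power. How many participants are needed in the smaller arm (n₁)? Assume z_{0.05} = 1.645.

n₁ = 59

With allocation ratio k = n₂/n₁ = 4, Var(x̄₁−x̄₂) = σ²(1/n₁ + 1/(k·n₁)) = σ²·(k+1)/(k·n₁).
So n₁ = (1 + 1/k)·((z_{α/2} + z_β)/d)² = 1.250 × (3.290/0.48)².
n₁ = 1.250 × 46.98 = 58.7.
Round up: n₁ = 59, giving n₂ = 4 × 59 = 236.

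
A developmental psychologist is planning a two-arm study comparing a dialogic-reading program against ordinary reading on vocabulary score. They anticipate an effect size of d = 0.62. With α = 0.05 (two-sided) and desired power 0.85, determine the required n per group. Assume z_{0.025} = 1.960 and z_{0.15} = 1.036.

For two independent groups with equal n: n = 2·((z_{α/2} + z_β) / d)².
z_{α/2} + z_β = 1.960 + 1.036 = 2.996.
n = 2 × (2.996 / 0.62)² = 2 × 4.832² = 2 × 23.35 = 46.7.
Round up to the next whole participant.

n = 47 per group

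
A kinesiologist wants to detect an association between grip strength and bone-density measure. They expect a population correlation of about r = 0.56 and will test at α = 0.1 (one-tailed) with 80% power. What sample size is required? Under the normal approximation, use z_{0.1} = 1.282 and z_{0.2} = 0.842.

n = 15

Fisher's z: C = ½·ln((1+r)/(1−r)) = ½·ln(3.5455) = 0.6328.
n = ((z_{α} + z_β)/C)² + 3.
(1.282 + 0.842) / 0.6328 = 2.124 / 0.6328 = 3.357.
n = 3.357² + 3 = 11.27 + 3 = 14.3.
Round up.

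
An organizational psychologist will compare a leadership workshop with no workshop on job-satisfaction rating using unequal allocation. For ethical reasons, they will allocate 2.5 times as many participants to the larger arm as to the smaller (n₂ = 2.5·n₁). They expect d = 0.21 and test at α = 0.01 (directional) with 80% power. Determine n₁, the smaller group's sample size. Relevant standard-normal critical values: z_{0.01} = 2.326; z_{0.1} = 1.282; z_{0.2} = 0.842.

With allocation ratio k = n₂/n₁ = 2.5, Var(x̄₁−x̄₂) = σ²(1/n₁ + 1/(k·n₁)) = σ²·(k+1)/(k·n₁).
So n₁ = (1 + 1/k)·((z_{α} + z_β)/d)² = 1.400 × (3.168/0.21)².
n₁ = 1.400 × 227.58 = 318.6.
Round up: n₁ = 319, giving n₂ = ⌈2.5 × 319⌉ = ⌈797.5⌉ = 798.

n₁ = 319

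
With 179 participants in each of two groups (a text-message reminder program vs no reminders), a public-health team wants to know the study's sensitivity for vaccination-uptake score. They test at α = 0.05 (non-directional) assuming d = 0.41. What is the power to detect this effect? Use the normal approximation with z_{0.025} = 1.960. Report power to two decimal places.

For two equal groups, power = Φ(d·√(n/2) − z_{α/2}).
d·√(n/2) = 0.41 × √(179/2) = 0.41 × 9.460 = 3.879.
z_β = 3.879 − 1.960 = 1.919.
Power = Φ(1.919) = 0.972.

power ≈ 0.97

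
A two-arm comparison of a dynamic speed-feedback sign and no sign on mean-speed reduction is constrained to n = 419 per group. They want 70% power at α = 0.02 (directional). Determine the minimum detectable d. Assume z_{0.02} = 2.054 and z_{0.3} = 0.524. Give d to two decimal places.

For two independent groups of n = 419 each: d_min = (z_{α} + z_β)·√(2/n).
z-sum = 2.054 + 0.524 = 2.578.
d_min = 2.578 × √(2/419) = 2.578 × 0.0691 = 0.178.

d_min ≈ 0.18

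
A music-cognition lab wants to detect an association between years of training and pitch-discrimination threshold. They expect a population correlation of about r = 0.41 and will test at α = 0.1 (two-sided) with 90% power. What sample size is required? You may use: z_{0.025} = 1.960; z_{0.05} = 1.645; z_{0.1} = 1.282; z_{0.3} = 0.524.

n = 49

Fisher's z: C = ½·ln((1+r)/(1−r)) = ½·ln(2.3898) = 0.4356.
n = ((z_{α/2} + z_β)/C)² + 3.
(1.645 + 1.282) / 0.4356 = 2.927 / 0.4356 = 6.719.
n = 6.719² + 3 = 45.15 + 3 = 48.2.
Round up.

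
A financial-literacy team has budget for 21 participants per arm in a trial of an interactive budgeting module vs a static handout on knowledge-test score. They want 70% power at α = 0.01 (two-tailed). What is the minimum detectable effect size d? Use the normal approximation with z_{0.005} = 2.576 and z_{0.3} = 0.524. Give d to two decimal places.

d_min ≈ 0.96

For two independent groups of n = 21 each: d_min = (z_{α/2} + z_β)·√(2/n).
z-sum = 2.576 + 0.524 = 3.100.
d_min = 3.100 × √(2/21) = 3.100 × 0.3086 = 0.957.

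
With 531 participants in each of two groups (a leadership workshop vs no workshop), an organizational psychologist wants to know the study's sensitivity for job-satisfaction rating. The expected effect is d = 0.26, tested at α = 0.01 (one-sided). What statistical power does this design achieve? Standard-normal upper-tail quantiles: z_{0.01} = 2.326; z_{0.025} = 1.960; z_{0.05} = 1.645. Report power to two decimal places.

power ≈ 0.97

For two equal groups, power = Φ(d·√(n/2) − z_{α}).
d·√(n/2) = 0.26 × √(531/2) = 0.26 × 16.294 = 4.236.
z_β = 4.236 − 2.326 = 1.910.
Power = Φ(1.910) = 0.972.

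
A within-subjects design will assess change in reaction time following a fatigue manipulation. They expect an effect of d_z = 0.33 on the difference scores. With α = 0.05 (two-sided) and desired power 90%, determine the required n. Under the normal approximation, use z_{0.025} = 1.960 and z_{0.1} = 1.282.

n = 97 pairs

For a paired (one-sample on differences) test: n = ((z_{α/2} + z_β) / d)².
z_{α/2} + z_β = 1.960 + 1.282 = 3.242.
n = (3.242 / 0.33)² = 9.824² = 96.52.
Round up.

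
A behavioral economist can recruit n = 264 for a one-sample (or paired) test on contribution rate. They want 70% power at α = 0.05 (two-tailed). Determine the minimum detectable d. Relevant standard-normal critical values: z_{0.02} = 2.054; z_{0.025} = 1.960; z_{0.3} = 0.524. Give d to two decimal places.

d_min ≈ 0.15

For a single sample (or paired design) of n = 264: d_min = (z_{α/2} + z_β)/√n.
z-sum = 1.960 + 0.524 = 2.484.
d_min = 2.484 / √264 = 2.484 / 16.248 = 0.153.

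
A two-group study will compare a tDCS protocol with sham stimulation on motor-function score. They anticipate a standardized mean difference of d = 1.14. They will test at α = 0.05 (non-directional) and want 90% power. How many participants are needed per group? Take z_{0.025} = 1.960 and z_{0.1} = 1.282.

n = 17 per group

For two independent groups with equal n: n = 2·((z_{α/2} + z_β) / d)².
z_{α/2} + z_β = 1.960 + 1.282 = 3.242.
n = 2 × (3.242 / 1.14)² = 2 × 2.844² = 2 × 8.09 = 16.2.
Round up to the next whole participant.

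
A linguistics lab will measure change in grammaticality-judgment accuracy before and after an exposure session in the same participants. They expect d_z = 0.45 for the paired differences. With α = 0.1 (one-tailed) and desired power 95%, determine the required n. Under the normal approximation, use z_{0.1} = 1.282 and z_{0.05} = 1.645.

For a paired (one-sample on differences) test: n = ((z_{α} + z_β) / d)².
z_{α} + z_β = 1.282 + 1.645 = 2.927.
n = (2.927 / 0.45)² = 6.504² = 42.31.
Round up.

n = 43 pairs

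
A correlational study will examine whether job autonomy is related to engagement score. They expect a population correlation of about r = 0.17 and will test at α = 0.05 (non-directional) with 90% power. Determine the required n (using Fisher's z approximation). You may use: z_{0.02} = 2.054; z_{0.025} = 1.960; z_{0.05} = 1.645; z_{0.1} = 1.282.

n = 360

Fisher's z: C = ½·ln((1+r)/(1−r)) = ½·ln(1.4096) = 0.1717.
n = ((z_{α/2} + z_β)/C)² + 3.
(1.960 + 1.282) / 0.1717 = 3.242 / 0.1717 = 18.882.
n = 18.882² + 3 = 356.52 + 3 = 359.5.
Round up.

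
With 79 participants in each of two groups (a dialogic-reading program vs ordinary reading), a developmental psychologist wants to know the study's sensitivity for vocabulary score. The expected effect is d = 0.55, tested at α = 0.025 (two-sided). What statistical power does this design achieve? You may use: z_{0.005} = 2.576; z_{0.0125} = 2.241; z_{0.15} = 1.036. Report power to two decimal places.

For two equal groups, power = Φ(d·√(n/2) − z_{α/2}).
d·√(n/2) = 0.55 × √(79/2) = 0.55 × 6.285 = 3.457.
z_β = 3.457 − 2.241 = 1.216.
Power = Φ(1.216) = 0.888.

power ≈ 0.89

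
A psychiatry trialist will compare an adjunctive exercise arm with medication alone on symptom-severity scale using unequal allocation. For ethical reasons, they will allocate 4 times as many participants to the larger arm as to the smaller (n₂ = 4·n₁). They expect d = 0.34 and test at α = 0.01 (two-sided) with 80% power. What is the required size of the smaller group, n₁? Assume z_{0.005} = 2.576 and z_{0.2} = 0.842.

With allocation ratio k = n₂/n₁ = 4, Var(x̄₁−x̄₂) = σ²(1/n₁ + 1/(k·n₁)) = σ²·(k+1)/(k·n₁).
So n₁ = (1 + 1/k)·((z_{α/2} + z_β)/d)² = 1.250 × (3.418/0.34)².
n₁ = 1.250 × 101.06 = 126.3.
Round up: n₁ = 127, giving n₂ = 4 × 127 = 508.

n₁ = 127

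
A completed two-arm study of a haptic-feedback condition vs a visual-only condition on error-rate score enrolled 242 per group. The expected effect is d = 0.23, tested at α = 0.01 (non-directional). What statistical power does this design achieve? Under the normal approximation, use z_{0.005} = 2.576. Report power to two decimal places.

For two equal groups, power = Φ(d·√(n/2) − z_{α/2}).
d·√(n/2) = 0.23 × √(242/2) = 0.23 × 11.000 = 2.530.
z_β = 2.530 − 2.576 = -0.046.
Power = Φ(-0.046) = 0.482.

power ≈ 0.48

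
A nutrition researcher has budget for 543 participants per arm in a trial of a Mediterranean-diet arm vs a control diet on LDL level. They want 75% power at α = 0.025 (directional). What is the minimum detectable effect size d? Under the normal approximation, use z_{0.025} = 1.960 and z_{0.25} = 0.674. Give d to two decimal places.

For two independent groups of n = 543 each: d_min = (z_{α} + z_β)·√(2/n).
z-sum = 1.960 + 0.674 = 2.634.
d_min = 2.634 × √(2/543) = 2.634 × 0.0607 = 0.160.

d_min ≈ 0.16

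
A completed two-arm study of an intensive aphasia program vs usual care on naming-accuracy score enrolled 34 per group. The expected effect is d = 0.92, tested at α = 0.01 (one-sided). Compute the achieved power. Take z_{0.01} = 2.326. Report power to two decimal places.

For two equal groups, power = Φ(d·√(n/2) − z_{α}).
d·√(n/2) = 0.92 × √(34/2) = 0.92 × 4.123 = 3.793.
z_β = 3.793 − 2.326 = 1.467.
Power = Φ(1.467) = 0.929.

power ≈ 0.93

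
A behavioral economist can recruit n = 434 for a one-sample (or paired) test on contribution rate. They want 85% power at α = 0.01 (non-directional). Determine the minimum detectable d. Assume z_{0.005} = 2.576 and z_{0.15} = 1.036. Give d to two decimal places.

For a single sample (or paired design) of n = 434: d_min = (z_{α/2} + z_β)/√n.
z-sum = 2.576 + 1.036 = 3.612.
d_min = 3.612 / √434 = 3.612 / 20.833 = 0.173.

d_min ≈ 0.17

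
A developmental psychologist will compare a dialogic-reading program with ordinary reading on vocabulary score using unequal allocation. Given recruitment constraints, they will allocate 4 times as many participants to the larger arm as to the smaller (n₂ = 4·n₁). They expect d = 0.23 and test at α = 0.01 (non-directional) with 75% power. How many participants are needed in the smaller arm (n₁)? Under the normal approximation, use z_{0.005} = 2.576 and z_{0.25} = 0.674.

n₁ = 250

With allocation ratio k = n₂/n₁ = 4, Var(x̄₁−x̄₂) = σ²(1/n₁ + 1/(k·n₁)) = σ²·(k+1)/(k·n₁).
So n₁ = (1 + 1/k)·((z_{α/2} + z_β)/d)² = 1.250 × (3.250/0.23)².
n₁ = 1.250 × 199.67 = 249.6.
Round up: n₁ = 250, giving n₂ = 4 × 250 = 1000.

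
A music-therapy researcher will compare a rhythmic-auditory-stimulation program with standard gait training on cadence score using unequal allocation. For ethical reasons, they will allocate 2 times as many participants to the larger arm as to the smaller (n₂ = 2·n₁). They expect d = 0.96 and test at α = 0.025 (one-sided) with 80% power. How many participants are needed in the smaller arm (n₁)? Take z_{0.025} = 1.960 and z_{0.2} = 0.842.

With allocation ratio k = n₂/n₁ = 2, Var(x̄₁−x̄₂) = σ²(1/n₁ + 1/(k·n₁)) = σ²·(k+1)/(k·n₁).
So n₁ = (1 + 1/k)·((z_{α} + z_β)/d)² = 1.500 × (2.802/0.96)².
n₁ = 1.500 × 8.52 = 12.8.
Round up: n₁ = 13, giving n₂ = 2 × 13 = 26.

n₁ = 13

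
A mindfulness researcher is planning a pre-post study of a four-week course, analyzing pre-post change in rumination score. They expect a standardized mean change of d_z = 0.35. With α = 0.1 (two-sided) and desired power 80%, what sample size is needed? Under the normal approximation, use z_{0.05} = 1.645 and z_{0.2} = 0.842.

n = 51 pairs

For a paired (one-sample on differences) test: n = ((z_{α/2} + z_β) / d)².
z_{α/2} + z_β = 1.645 + 0.842 = 2.487.
n = (2.487 / 0.35)² = 7.106² = 50.49.
Round up.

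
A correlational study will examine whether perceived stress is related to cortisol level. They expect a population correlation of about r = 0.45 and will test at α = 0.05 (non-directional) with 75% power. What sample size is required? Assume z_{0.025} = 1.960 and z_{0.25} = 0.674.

Fisher's z: C = ½·ln((1+r)/(1−r)) = ½·ln(2.6364) = 0.4847.
n = ((z_{α/2} + z_β)/C)² + 3.
(1.960 + 0.674) / 0.4847 = 2.634 / 0.4847 = 5.434.
n = 5.434² + 3 = 29.53 + 3 = 32.5.
Round up.

n = 33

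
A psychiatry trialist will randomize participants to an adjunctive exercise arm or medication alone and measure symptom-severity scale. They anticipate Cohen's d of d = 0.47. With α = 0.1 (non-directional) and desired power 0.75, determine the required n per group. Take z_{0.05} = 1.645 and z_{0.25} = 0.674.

n = 49 per group

For two independent groups with equal n: n = 2·((z_{α/2} + z_β) / d)².
z_{α/2} + z_β = 1.645 + 0.674 = 2.319.
n = 2 × (2.319 / 0.47)² = 2 × 4.934² = 2 × 24.34 = 48.7.
Round up to the next whole participant.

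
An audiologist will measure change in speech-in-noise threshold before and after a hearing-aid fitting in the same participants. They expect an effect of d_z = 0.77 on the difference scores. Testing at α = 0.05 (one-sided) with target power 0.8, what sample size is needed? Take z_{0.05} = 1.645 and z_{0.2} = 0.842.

For a paired (one-sample on differences) test: n = ((z_{α} + z_β) / d)².
z_{α} + z_β = 1.645 + 0.842 = 2.487.
n = (2.487 / 0.77)² = 3.230² = 10.43.
Round up.

n = 11 pairs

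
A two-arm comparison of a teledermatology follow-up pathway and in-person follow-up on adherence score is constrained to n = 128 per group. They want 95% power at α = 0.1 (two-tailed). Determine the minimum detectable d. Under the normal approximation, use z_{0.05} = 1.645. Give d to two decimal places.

For two independent groups of n = 128 each: d_min = (z_{α/2} + z_β)·√(2/n).
z-sum = 1.645 + 1.645 = 3.290.
d_min = 3.290 × √(2/128) = 3.290 × 0.1250 = 0.411.

d_min ≈ 0.41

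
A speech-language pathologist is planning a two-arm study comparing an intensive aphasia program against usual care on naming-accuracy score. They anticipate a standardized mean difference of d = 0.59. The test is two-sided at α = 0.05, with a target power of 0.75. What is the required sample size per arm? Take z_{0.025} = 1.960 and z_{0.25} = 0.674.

For two independent groups with equal n: n = 2·((z_{α/2} + z_β) / d)².
z_{α/2} + z_β = 1.960 + 0.674 = 2.634.
n = 2 × (2.634 / 0.59)² = 2 × 4.464² = 2 × 19.93 = 39.9.
Round up to the next whole participant.

n = 40 per group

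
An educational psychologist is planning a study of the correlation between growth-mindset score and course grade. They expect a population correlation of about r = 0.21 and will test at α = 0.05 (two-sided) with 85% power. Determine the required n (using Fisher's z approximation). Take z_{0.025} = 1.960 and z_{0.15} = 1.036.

n = 201

Fisher's z: C = ½·ln((1+r)/(1−r)) = ½·ln(1.5316) = 0.2132.
n = ((z_{α/2} + z_β)/C)² + 3.
(1.960 + 1.036) / 0.2132 = 2.996 / 0.2132 = 14.053.
n = 14.053² + 3 = 197.47 + 3 = 200.5.
Round up.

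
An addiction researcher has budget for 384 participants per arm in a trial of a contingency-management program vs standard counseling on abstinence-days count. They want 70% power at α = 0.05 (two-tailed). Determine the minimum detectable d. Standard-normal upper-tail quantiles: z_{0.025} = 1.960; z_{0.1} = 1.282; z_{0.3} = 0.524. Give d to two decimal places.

d_min ≈ 0.18

For two independent groups of n = 384 each: d_min = (z_{α/2} + z_β)·√(2/n).
z-sum = 1.960 + 0.524 = 2.484.
d_min = 2.484 × √(2/384) = 2.484 × 0.0722 = 0.179.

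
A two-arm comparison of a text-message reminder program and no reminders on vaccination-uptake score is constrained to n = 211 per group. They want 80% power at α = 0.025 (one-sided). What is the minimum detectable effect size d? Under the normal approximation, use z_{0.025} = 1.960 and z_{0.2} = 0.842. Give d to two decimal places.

d_min ≈ 0.27

For two independent groups of n = 211 each: d_min = (z_{α} + z_β)·√(2/n).
z-sum = 1.960 + 0.842 = 2.802.
d_min = 2.802 × √(2/211) = 2.802 × 0.0974 = 0.273.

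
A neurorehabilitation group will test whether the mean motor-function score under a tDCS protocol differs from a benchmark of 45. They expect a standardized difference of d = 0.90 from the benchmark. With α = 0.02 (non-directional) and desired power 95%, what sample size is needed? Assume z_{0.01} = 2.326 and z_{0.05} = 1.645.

For a one-sample test: n = ((z_{α/2} + z_β) / d)².
z_{α/2} + z_β = 2.326 + 1.645 = 3.971.
n = (3.971 / 0.90)² = 4.412² = 19.47.
Round up.

n = 20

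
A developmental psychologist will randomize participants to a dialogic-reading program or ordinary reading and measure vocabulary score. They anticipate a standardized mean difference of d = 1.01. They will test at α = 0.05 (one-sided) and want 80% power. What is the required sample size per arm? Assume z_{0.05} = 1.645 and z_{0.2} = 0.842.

n = 13 per group

For two independent groups with equal n: n = 2·((z_{α} + z_β) / d)².
z_{α} + z_β = 1.645 + 0.842 = 2.487.
n = 2 × (2.487 / 1.01)² = 2 × 2.462² = 2 × 6.06 = 12.1.
Round up to the next whole participant.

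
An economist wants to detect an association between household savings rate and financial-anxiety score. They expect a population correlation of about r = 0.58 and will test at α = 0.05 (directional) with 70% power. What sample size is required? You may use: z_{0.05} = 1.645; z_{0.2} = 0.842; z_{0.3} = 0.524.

n = 14

Fisher's z: C = ½·ln((1+r)/(1−r)) = ½·ln(3.7619) = 0.6625.
n = ((z_{α} + z_β)/C)² + 3.
(1.645 + 0.524) / 0.6625 = 2.169 / 0.6625 = 3.274.
n = 3.274² + 3 = 10.72 + 3 = 13.7.
Round up.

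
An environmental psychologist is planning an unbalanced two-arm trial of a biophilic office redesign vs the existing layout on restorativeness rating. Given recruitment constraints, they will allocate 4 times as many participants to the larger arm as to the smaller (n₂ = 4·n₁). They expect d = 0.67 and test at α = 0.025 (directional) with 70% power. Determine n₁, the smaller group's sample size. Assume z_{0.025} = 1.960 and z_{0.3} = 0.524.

n₁ = 18

With allocation ratio k = n₂/n₁ = 4, Var(x̄₁−x̄₂) = σ²(1/n₁ + 1/(k·n₁)) = σ²·(k+1)/(k·n₁).
So n₁ = (1 + 1/k)·((z_{α} + z_β)/d)² = 1.250 × (2.484/0.67)².
n₁ = 1.250 × 13.75 = 17.2.
Round up: n₁ = 18, giving n₂ = 4 × 18 = 72.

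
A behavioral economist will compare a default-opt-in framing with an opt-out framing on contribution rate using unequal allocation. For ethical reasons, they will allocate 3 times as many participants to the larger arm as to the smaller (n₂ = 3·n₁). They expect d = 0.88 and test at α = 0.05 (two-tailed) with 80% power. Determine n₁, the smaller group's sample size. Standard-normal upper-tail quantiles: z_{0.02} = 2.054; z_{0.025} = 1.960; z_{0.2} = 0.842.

With allocation ratio k = n₂/n₁ = 3, Var(x̄₁−x̄₂) = σ²(1/n₁ + 1/(k·n₁)) = σ²·(k+1)/(k·n₁).
So n₁ = (1 + 1/k)·((z_{α/2} + z_β)/d)² = 1.333 × (2.802/0.88)².
n₁ = 1.333 × 10.14 = 13.5.
Round up: n₁ = 14, giving n₂ = 3 × 14 = 42.

n₁ = 14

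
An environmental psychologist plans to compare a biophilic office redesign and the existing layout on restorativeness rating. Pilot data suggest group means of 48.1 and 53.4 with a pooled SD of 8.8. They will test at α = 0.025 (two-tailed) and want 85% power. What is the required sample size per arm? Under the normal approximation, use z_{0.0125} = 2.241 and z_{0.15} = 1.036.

n = 60 per group

Cohen's d = |M₁ − M₂| / SD_pooled = |48.1 − 53.4| / 8.8 = 5.3 / 8.8 = 0.602.
For two independent groups with equal n: n = 2·((z_{α/2} + z_β) / d)².
z_{α/2} + z_β = 2.241 + 1.036 = 3.277.
n = 2 × (3.277 / 0.602)² = 2 × 5.444² = 2 × 29.63 = 59.3.
Round up to the next whole participant.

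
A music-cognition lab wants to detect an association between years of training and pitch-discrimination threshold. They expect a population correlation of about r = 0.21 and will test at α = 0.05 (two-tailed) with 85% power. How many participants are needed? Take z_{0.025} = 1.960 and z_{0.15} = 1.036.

Fisher's z: C = ½·ln((1+r)/(1−r)) = ½·ln(1.5316) = 0.2132.
n = ((z_{α/2} + z_β)/C)² + 3.
(1.960 + 1.036) / 0.2132 = 2.996 / 0.2132 = 14.053.
n = 14.053² + 3 = 197.47 + 3 = 200.5.
Round up.

n = 201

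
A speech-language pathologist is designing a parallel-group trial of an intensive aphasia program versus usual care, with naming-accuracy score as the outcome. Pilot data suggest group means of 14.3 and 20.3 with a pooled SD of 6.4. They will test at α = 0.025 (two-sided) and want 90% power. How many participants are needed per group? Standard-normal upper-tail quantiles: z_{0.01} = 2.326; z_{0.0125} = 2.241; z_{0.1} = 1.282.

Cohen's d = |M₁ − M₂| / SD_pooled = |14.3 − 20.3| / 6.4 = 6.0 / 6.4 = 0.938.
For two independent groups with equal n: n = 2·((z_{α/2} + z_β) / d)².
z_{α/2} + z_β = 2.241 + 1.282 = 3.523.
n = 2 × (3.523 / 0.938)² = 2 × 3.756² = 2 × 14.11 = 28.2.
Round up to the next whole participant.

n = 29 per group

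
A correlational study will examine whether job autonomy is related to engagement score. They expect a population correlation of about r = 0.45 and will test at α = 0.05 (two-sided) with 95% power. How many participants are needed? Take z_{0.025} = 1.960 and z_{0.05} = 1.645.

Fisher's z: C = ½·ln((1+r)/(1−r)) = ½·ln(2.6364) = 0.4847.
n = ((z_{α/2} + z_β)/C)² + 3.
(1.960 + 1.645) / 0.4847 = 3.605 / 0.4847 = 7.438.
n = 7.438² + 3 = 55.32 + 3 = 58.3.
Round up.

n = 59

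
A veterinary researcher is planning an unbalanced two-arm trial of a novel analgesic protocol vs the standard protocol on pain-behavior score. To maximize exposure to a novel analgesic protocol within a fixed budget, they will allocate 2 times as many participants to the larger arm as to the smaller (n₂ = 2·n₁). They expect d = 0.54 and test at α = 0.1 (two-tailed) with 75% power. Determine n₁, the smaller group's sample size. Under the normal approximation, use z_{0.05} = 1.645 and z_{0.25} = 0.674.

n₁ = 28

With allocation ratio k = n₂/n₁ = 2, Var(x̄₁−x̄₂) = σ²(1/n₁ + 1/(k·n₁)) = σ²·(k+1)/(k·n₁).
So n₁ = (1 + 1/k)·((z_{α/2} + z_β)/d)² = 1.500 × (2.319/0.54)².
n₁ = 1.500 × 18.44 = 27.7.
Round up: n₁ = 28, giving n₂ = 2 × 28 = 56.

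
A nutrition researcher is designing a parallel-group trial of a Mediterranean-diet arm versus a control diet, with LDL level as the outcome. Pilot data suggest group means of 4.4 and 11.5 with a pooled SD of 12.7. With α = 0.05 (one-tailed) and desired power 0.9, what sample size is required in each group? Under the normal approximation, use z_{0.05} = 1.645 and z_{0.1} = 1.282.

Cohen's d = |M₁ − M₂| / SD_pooled = |4.4 − 11.5| / 12.7 = 7.1 / 12.7 = 0.559.
For two independent groups with equal n: n = 2·((z_{α} + z_β) / d)².
z_{α} + z_β = 1.645 + 1.282 = 2.927.
n = 2 × (2.927 / 0.559)² = 2 × 5.236² = 2 × 27.42 = 54.8.
Round up to the next whole participant.

n = 55 per group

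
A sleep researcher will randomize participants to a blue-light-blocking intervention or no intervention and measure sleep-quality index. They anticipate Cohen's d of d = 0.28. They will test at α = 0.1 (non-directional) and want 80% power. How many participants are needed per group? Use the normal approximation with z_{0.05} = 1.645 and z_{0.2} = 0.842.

n = 158 per group

For two independent groups with equal n: n = 2·((z_{α/2} + z_β) / d)².
z_{α/2} + z_β = 1.645 + 0.842 = 2.487.
n = 2 × (2.487 / 0.28)² = 2 × 8.882² = 2 × 78.89 = 157.8.
Round up to the next whole participant.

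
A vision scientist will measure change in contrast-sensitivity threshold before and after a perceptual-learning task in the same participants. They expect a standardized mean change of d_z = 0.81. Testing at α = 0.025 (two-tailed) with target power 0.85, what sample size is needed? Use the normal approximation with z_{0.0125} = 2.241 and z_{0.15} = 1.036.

n = 17 pairs

For a paired (one-sample on differences) test: n = ((z_{α/2} + z_β) / d)².
z_{α/2} + z_β = 2.241 + 1.036 = 3.277.
n = (3.277 / 0.81)² = 4.046² = 16.37.
Round up.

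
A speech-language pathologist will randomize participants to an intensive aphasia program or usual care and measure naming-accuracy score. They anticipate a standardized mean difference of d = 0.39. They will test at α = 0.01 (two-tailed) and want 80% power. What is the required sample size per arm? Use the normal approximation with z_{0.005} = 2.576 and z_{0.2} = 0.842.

n = 154 per group

For two independent groups with equal n: n = 2·((z_{α/2} + z_β) / d)².
z_{α/2} + z_β = 2.576 + 0.842 = 3.418.
n = 2 × (3.418 / 0.39)² = 2 × 8.764² = 2 × 76.81 = 153.6.
Round up to the next whole participant.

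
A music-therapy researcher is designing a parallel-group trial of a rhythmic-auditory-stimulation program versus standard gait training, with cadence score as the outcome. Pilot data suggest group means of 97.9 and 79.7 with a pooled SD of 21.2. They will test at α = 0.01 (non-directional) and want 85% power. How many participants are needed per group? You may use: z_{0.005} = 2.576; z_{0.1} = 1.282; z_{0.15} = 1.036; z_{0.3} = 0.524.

Cohen's d = |M₁ − M₂| / SD_pooled = |97.9 − 79.7| / 21.2 = 18.2 / 21.2 = 0.858.
For two independent groups with equal n: n = 2·((z_{α/2} + z_β) / d)².
z_{α/2} + z_β = 2.576 + 1.036 = 3.612.
n = 2 × (3.612 / 0.858)² = 2 × 4.210² = 2 × 17.72 = 35.4.
Round up to the next whole participant.

n = 36 per group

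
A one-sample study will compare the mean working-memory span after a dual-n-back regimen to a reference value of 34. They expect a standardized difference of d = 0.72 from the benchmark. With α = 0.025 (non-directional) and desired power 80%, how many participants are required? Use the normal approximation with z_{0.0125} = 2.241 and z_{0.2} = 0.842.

For a one-sample test: n = ((z_{α/2} + z_β) / d)².
z_{α/2} + z_β = 2.241 + 0.842 = 3.083.
n = (3.083 / 0.72)² = 4.282² = 18.34.
Round up.

n = 19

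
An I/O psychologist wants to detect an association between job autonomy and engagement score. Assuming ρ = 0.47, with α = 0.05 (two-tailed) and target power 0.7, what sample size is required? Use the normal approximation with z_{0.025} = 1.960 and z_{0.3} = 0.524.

n = 27

Fisher's z: C = ½·ln((1+r)/(1−r)) = ½·ln(2.7736) = 0.5101.
n = ((z_{α/2} + z_β)/C)² + 3.
(1.960 + 0.524) / 0.5101 = 2.484 / 0.5101 = 4.870.
n = 4.870² + 3 = 23.71 + 3 = 26.7.
Round up.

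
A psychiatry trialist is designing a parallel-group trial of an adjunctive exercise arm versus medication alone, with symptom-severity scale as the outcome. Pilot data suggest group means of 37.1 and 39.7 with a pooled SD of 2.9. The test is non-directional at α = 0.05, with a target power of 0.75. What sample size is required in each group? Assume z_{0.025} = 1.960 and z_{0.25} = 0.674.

n = 18 per group

Cohen's d = |M₁ − M₂| / SD_pooled = |37.1 − 39.7| / 2.9 = 2.6 / 2.9 = 0.897.
For two independent groups with equal n: n = 2·((z_{α/2} + z_β) / d)².
z_{α/2} + z_β = 1.960 + 0.674 = 2.634.
n = 2 × (2.634 / 0.897)² = 2 × 2.936² = 2 × 8.62 = 17.2.
Round up to the next whole participant.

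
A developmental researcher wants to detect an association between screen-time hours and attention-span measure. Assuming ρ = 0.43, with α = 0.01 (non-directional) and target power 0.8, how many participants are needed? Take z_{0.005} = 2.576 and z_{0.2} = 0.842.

Fisher's z: C = ½·ln((1+r)/(1−r)) = ½·ln(2.5088) = 0.4599.
n = ((z_{α/2} + z_β)/C)² + 3.
(2.576 + 0.842) / 0.4599 = 3.418 / 0.4599 = 7.432.
n = 7.432² + 3 = 55.24 + 3 = 58.2.
Round up.

n = 59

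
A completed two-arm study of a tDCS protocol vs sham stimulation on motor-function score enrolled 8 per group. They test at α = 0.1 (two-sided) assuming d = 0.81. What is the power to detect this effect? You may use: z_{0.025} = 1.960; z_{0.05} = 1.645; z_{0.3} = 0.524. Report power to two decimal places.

power ≈ 0.49

For two equal groups, power = Φ(d·√(n/2) − z_{α/2}).
d·√(n/2) = 0.81 × √(8/2) = 0.81 × 2.000 = 1.620.
z_β = 1.620 − 1.645 = -0.025.
Power = Φ(-0.025) = 0.490.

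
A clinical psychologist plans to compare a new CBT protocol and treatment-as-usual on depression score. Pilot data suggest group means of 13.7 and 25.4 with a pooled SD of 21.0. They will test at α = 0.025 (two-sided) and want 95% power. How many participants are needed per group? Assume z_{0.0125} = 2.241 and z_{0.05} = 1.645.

n = 98 per group

Cohen's d = |M₁ − M₂| / SD_pooled = |13.7 − 25.4| / 21.0 = 11.7 / 21.0 = 0.557.
For two independent groups with equal n: n = 2·((z_{α/2} + z_β) / d)².
z_{α/2} + z_β = 2.241 + 1.645 = 3.886.
n = 2 × (3.886 / 0.557)² = 2 × 6.977² = 2 × 48.67 = 97.3.
Round up to the next whole participant.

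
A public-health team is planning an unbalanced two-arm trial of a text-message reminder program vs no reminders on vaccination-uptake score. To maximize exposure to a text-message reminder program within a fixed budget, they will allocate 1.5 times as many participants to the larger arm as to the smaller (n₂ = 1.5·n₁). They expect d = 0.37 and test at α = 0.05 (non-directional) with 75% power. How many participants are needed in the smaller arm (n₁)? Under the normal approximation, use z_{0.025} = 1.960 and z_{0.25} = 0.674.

With allocation ratio k = n₂/n₁ = 1.5, Var(x̄₁−x̄₂) = σ²(1/n₁ + 1/(k·n₁)) = σ²·(k+1)/(k·n₁).
So n₁ = (1 + 1/k)·((z_{α/2} + z_β)/d)² = 1.667 × (2.634/0.37)².
n₁ = 1.667 × 50.68 = 84.5.
Round up: n₁ = 85, giving n₂ = ⌈1.5 × 85⌉ = ⌈127.5⌉ = 128.

n₁ = 85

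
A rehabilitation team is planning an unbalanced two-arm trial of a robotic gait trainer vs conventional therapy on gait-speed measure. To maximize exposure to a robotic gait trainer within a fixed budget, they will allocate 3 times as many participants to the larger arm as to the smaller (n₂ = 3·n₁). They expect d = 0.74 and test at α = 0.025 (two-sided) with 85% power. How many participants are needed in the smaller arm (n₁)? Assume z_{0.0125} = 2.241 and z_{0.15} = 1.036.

n₁ = 27

With allocation ratio k = n₂/n₁ = 3, Var(x̄₁−x̄₂) = σ²(1/n₁ + 1/(k·n₁)) = σ²·(k+1)/(k·n₁).
So n₁ = (1 + 1/k)·((z_{α/2} + z_β)/d)² = 1.333 × (3.277/0.74)².
n₁ = 1.333 × 19.61 = 26.1.
Round up: n₁ = 27, giving n₂ = 3 × 27 = 81.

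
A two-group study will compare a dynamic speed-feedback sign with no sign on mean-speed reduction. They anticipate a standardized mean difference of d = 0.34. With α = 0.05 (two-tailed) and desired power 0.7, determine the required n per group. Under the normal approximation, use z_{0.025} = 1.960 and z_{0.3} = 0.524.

n = 107 per group

For two independent groups with equal n: n = 2·((z_{α/2} + z_β) / d)².
z_{α/2} + z_β = 1.960 + 0.524 = 2.484.
n = 2 × (2.484 / 0.34)² = 2 × 7.306² = 2 × 53.38 = 106.8.
Round up to the next whole participant.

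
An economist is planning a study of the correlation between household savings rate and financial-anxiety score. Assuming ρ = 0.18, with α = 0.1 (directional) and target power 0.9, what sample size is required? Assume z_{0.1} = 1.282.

n = 202

Fisher's z: C = ½·ln((1+r)/(1−r)) = ½·ln(1.4390) = 0.1820.
n = ((z_{α} + z_β)/C)² + 3.
(1.282 + 1.282) / 0.1820 = 2.564 / 0.1820 = 14.088.
n = 14.088² + 3 = 198.47 + 3 = 201.5.
Round up.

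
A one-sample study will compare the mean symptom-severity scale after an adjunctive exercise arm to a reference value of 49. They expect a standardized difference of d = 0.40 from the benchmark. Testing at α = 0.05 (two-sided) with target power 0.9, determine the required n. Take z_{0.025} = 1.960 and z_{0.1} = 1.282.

For a one-sample test: n = ((z_{α/2} + z_β) / d)².
z_{α/2} + z_β = 1.960 + 1.282 = 3.242.
n = (3.242 / 0.40)² = 8.105² = 65.69.
Round up.

n = 66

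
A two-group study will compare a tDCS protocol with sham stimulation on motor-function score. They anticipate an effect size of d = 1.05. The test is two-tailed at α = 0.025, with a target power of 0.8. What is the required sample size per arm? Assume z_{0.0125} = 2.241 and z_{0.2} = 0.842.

n = 18 per group

For two independent groups with equal n: n = 2·((z_{α/2} + z_β) / d)².
z_{α/2} + z_β = 2.241 + 0.842 = 3.083.
n = 2 × (3.083 / 1.05)² = 2 × 2.936² = 2 × 8.62 = 17.2.
Round up to the next whole participant.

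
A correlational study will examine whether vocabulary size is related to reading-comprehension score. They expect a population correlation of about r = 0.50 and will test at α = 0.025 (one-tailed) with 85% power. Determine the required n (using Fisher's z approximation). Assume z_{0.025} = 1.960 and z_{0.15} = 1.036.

Fisher's z: C = ½·ln((1+r)/(1−r)) = ½·ln(3.0000) = 0.5493.
n = ((z_{α} + z_β)/C)² + 3.
(1.960 + 1.036) / 0.5493 = 2.996 / 0.5493 = 5.454.
n = 5.454² + 3 = 29.75 + 3 = 32.7.
Round up.

n = 33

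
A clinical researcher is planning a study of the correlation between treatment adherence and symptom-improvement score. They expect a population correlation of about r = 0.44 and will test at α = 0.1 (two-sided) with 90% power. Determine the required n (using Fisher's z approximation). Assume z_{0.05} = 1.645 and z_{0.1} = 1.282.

n = 42

Fisher's z: C = ½·ln((1+r)/(1−r)) = ½·ln(2.5714) = 0.4722.
n = ((z_{α/2} + z_β)/C)² + 3.
(1.645 + 1.282) / 0.4722 = 2.927 / 0.4722 = 6.199.
n = 6.199² + 3 = 38.42 + 3 = 41.4.
Round up.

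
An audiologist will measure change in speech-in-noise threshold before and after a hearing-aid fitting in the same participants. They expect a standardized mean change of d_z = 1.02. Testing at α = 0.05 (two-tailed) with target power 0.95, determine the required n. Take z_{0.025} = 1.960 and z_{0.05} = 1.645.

n = 13 pairs

For a paired (one-sample on differences) test: n = ((z_{α/2} + z_β) / d)².
z_{α/2} + z_β = 1.960 + 1.645 = 3.605.
n = (3.605 / 1.02)² = 3.534² = 12.49.
Round up.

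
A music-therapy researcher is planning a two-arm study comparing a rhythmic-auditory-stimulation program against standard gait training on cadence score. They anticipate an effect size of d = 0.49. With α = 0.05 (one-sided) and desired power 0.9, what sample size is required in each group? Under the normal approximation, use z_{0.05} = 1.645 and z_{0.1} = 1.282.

For two independent groups with equal n: n = 2·((z_{α} + z_β) / d)².
z_{α} + z_β = 1.645 + 1.282 = 2.927.
n = 2 × (2.927 / 0.49)² = 2 × 5.973² = 2 × 35.68 = 71.4.
Round up to the next whole participant.

n = 72 per group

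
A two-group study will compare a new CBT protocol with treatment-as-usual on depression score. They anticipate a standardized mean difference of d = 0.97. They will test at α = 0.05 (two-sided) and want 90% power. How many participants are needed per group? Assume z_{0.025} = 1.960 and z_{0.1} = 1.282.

For two independent groups with equal n: n = 2·((z_{α/2} + z_β) / d)².
z_{α/2} + z_β = 1.960 + 1.282 = 3.242.
n = 2 × (3.242 / 0.97)² = 2 × 3.342² = 2 × 11.17 = 22.3.
Round up to the next whole participant.

n = 23 per group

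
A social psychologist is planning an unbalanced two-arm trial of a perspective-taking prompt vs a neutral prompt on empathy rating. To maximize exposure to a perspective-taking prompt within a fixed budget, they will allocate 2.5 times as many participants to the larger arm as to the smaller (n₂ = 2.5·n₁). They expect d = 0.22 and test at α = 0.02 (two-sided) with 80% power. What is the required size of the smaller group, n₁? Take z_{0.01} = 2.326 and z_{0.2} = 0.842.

n₁ = 291

With allocation ratio k = n₂/n₁ = 2.5, Var(x̄₁−x̄₂) = σ²(1/n₁ + 1/(k·n₁)) = σ²·(k+1)/(k·n₁).
So n₁ = (1 + 1/k)·((z_{α/2} + z_β)/d)² = 1.400 × (3.168/0.22)².
n₁ = 1.400 × 207.36 = 290.3.
Round up: n₁ = 291, giving n₂ = ⌈2.5 × 291⌉ = ⌈727.5⌉ = 728.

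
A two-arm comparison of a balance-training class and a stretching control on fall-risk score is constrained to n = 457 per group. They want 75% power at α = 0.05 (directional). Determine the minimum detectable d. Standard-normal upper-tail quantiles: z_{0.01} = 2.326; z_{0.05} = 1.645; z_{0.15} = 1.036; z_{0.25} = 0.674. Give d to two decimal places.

For two independent groups of n = 457 each: d_min = (z_{α} + z_β)·√(2/n).
z-sum = 1.645 + 0.674 = 2.319.
d_min = 2.319 × √(2/457) = 2.319 × 0.0662 = 0.153.

d_min ≈ 0.15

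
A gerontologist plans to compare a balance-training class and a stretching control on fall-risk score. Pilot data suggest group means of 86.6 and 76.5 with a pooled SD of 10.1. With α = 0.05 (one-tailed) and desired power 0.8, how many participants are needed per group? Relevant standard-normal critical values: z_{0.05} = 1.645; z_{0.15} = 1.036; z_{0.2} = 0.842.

Cohen's d = |M₁ − M₂| / SD_pooled = |86.6 − 76.5| / 10.1 = 10.1 / 10.1 = 1.000.
For two independent groups with equal n: n = 2·((z_{α} + z_β) / d)².
z_{α} + z_β = 1.645 + 0.842 = 2.487.
n = 2 × (2.487 / 1.000)² = 2 × 2.487² = 2 × 6.19 = 12.4.
Round up to the next whole participant.

n = 13 per group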